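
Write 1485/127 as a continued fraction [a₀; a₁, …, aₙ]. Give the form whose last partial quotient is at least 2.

1485 = 11×127 + 88
127 = 1×88 + 39
88 = 2×39 + 10
39 = 3×10 + 9
10 = 1×9 + 1
9 = 9×1 + 0  (stop)
So 1485/127 = [11; 1, 2, 3, 1, 9].

[11; 1, 2, 3, 1, 9]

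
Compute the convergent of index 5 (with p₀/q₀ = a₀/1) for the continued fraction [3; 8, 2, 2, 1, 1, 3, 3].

315/101

Using pₖ = aₖpₖ₋₁ + pₖ₋₂, qₖ = aₖqₖ₋₁ + qₖ₋₂ (with p₋₁=1, p₋₂=0, q₋₁=0, q₋₂=1):
  k=0: a=3, p=3, q=1
  k=1: a=8, p=25, q=8
  k=2: a=2, p=53, q=17
  k=3: a=2, p=131, q=42
  k=4: a=1, p=184, q=59
  k=5: a=1, p=315, q=101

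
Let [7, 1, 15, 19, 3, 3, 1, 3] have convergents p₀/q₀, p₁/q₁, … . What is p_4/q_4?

7390/931

Using pₖ = aₖpₖ₋₁ + pₖ₋₂, qₖ = aₖqₖ₋₁ + qₖ₋₂ (with p₋₁=1, p₋₂=0, q₋₁=0, q₋₂=1):
  k=0: a=7, p=7, q=1
  k=1: a=1, p=8, q=1
  k=2: a=15, p=127, q=16
  k=3: a=19, p=2421, q=305
  k=4: a=3, p=7390, q=931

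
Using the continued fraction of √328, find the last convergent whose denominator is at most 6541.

53137/2934

√328 = [18; 9, 36, …] (period length 2).
Convergents:
  p_0/q_0 = 18/1
  p_1/q_1 = 163/9
  p_2/q_2 = 5886/325
  p_3/q_3 = 53137/2934
  p_4/q_4 = 1918818/105949
q_3 = 2934 ≤ 6541 < 105949 = q_4, so the answer is 53137/2934.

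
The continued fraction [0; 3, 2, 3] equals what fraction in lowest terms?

7/24

Using pₖ = aₖpₖ₋₁ + pₖ₋₂ and qₖ = aₖqₖ₋₁ + qₖ₋₂:
  k=0: a=0, p=0, q=1
  k=1: a=3, p=1, q=3
  k=2: a=2, p=2, q=7
  k=3: a=3, p=7, q=24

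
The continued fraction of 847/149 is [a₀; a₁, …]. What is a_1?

1

847 = 5·149 + 102   →  a_0 = 5
149 = 1·102 + 47   →  a_1 = 1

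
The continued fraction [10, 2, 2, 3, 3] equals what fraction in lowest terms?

583/56

Using pₖ = aₖpₖ₋₁ + pₖ₋₂ and qₖ = aₖqₖ₋₁ + qₖ₋₂:
  k=0: a=10, p=10, q=1
  k=1: a=2, p=21, q=2
  k=2: a=2, p=52, q=5
  k=3: a=3, p=177, q=17
  k=4: a=3, p=583, q=56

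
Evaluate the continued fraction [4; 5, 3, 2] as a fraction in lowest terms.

Using pₖ = aₖpₖ₋₁ + pₖ₋₂ and qₖ = aₖqₖ₋₁ + qₖ₋₂:
  k=0: a=4, p=4, q=1
  k=1: a=5, p=21, q=5
  k=2: a=3, p=67, q=16
  k=3: a=2, p=155, q=37

155/37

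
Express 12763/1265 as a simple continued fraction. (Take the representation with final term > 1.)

[10; 11, 5, 7, 3]

12763 = 10·1265 + 113
1265 = 11·113 + 22
113 = 5·22 + 3
22 = 7·3 + 1
3 = 3·1 + 0  (stop)
So 12763/1265 = [10; 11, 5, 7, 3].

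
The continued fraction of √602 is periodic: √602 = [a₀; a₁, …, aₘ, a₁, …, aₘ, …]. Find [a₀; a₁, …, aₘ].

[24; 1, 1, 6, 1, 1, 48]

a₀ = ⌊√602⌋ = 24.
With m₀=0, d₀=1 and mₖ₊₁ = dₖaₖ − mₖ, dₖ₊₁ = (n − mₖ₊₁²)/dₖ, aₖ₊₁ = ⌊(a₀+mₖ₊₁)/dₖ₊₁⌋:
  k=1: m=24, d=26, a=1
  k=2: m=2, d=23, a=1
  k=3: m=21, d=7, a=6
  k=4: m=21, d=23, a=1
  k=5: m=2, d=26, a=1
  k=6: m=24, d=1, a=48
d=1 and a=2a₀=48 at k=6, so the next step gives (m, d) = (24, 26) again — its k=1 value — and the period has length 6.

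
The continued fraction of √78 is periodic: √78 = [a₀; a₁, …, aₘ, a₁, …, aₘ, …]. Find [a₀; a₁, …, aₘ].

a₀ = ⌊√78⌋ = 8.
With m₀=0, d₀=1 and mₖ₊₁ = dₖaₖ − mₖ, dₖ₊₁ = (n − mₖ₊₁²)/dₖ, aₖ₊₁ = ⌊(a₀+mₖ₊₁)/dₖ₊₁⌋:
  k=1: m=8, d=14, a=1
  k=2: m=6, d=3, a=4
  k=3: m=6, d=14, a=1
  k=4: m=8, d=1, a=16
d=1 and a=2a₀=16 at k=4, so the next step gives (m, d) = (8, 14) again — its k=1 value — and the period has length 4.

[8; 1, 4, 1, 16]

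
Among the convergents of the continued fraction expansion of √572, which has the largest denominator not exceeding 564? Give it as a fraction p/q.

13465/563

√572 = [23; 1, 10, 1, 46, …] (period length 4).
Convergents:
  p_0/q_0 = 23/1
  p_1/q_1 = 24/1
  p_2/q_2 = 263/11
  p_3/q_3 = 287/12
  p_4/q_4 = 13465/563
  p_5/q_5 = 13752/575
q_4 = 563 ≤ 564 < 575 = q_5, so the answer is 13465/563.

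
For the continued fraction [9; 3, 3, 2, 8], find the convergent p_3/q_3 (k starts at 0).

Using pₖ = aₖpₖ₋₁ + pₖ₋₂, qₖ = aₖqₖ₋₁ + qₖ₋₂ (with p₋₁=1, p₋₂=0, q₋₁=0, q₋₂=1):
  k=0: a=9, p=9, q=1
  k=1: a=3, p=28, q=3
  k=2: a=3, p=93, q=10
  k=3: a=2, p=214, q=23

214/23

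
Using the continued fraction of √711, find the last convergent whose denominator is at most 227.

4293/161

√711 = [26; 1, 1, 1, 52, …] (period length 4).
Convergents:
  p_0/q_0 = 26/1
  p_1/q_1 = 27/1
  p_2/q_2 = 53/2
  p_3/q_3 = 80/3
  p_4/q_4 = 4213/158
  p_5/q_5 = 4293/161
  p_6/q_6 = 8506/319
q_5 = 161 ≤ 227 < 319 = q_6, so the answer is 4293/161.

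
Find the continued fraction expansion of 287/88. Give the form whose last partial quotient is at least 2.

287 = 3*88 + 23
88 = 3*23 + 19
23 = 1*19 + 4
19 = 4*4 + 3
4 = 1*3 + 1
3 = 3*1 + 0  (stop)
So 287/88 = [3; 3, 1, 4, 1, 3].

[3; 3, 1, 4, 1, 3]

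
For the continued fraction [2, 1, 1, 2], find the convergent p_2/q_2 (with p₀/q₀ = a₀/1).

Using pₖ = aₖpₖ₋₁ + pₖ₋₂, qₖ = aₖqₖ₋₁ + qₖ₋₂ (with p₋₁=1, p₋₂=0, q₋₁=0, q₋₂=1):
  k=0: a=2, p=2, q=1
  k=1: a=1, p=3, q=1
  k=2: a=1, p=5, q=2

5/2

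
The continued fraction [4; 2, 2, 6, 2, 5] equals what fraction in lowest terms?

1661/377

Fold from the inside: start with 5/1.
  2 + 1/5 = 11/5
  6 + 5/11 = 71/11
  2 + 11/71 = 153/71
  2 + 71/153 = 377/153
  4 + 153/377 = 1661/377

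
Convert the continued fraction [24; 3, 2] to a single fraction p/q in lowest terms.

Fold from the inside: start with 2/1.
  3 + 1/2 = 7/2
  24 + 2/7 = 170/7

170/7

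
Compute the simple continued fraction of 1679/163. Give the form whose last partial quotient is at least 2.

1679 = 10×163 + 49
163 = 3×49 + 16
49 = 3×16 + 1
16 = 16×1 + 0  (stop)
So 1679/163 = [10; 3, 3, 16].

[10; 3, 3, 16]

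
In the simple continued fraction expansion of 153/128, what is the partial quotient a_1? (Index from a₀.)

153 = 1·128 + 25   →  a_0 = 1
128 = 5·25 + 3   →  a_1 = 5

5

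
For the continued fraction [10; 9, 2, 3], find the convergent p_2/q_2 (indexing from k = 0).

192/19

Using pₖ = aₖpₖ₋₁ + pₖ₋₂, qₖ = aₖqₖ₋₁ + qₖ₋₂ (with p₋₁=1, p₋₂=0, q₋₁=0, q₋₂=1):
  k=0: a=10, p=10, q=1
  k=1: a=9, p=91, q=9
  k=2: a=2, p=192, q=19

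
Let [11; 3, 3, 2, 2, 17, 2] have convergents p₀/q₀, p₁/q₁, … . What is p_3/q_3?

260/23

Using pₖ = aₖpₖ₋₁ + pₖ₋₂, qₖ = aₖqₖ₋₁ + qₖ₋₂ (with p₋₁=1, p₋₂=0, q₋₁=0, q₋₂=1):
  k=0: a=11, p=11, q=1
  k=1: a=3, p=34, q=3
  k=2: a=3, p=113, q=10
  k=3: a=2, p=260, q=23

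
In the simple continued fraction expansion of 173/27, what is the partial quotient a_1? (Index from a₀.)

173 = 6·27 + 11   →  a_0 = 6
27 = 2·11 + 5   →  a_1 = 2

2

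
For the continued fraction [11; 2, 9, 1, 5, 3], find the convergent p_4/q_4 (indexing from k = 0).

Using pₖ = aₖpₖ₋₁ + pₖ₋₂, qₖ = aₖqₖ₋₁ + qₖ₋₂ (with p₋₁=1, p₋₂=0, q₋₁=0, q₋₂=1):
  k=0: a=11, p=11, q=1
  k=1: a=2, p=23, q=2
  k=2: a=9, p=218, q=19
  k=3: a=1, p=241, q=21
  k=4: a=5, p=1423, q=124

1423/124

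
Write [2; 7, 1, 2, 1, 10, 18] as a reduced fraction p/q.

Using pₖ = aₖpₖ₋₁ + pₖ₋₂ and qₖ = aₖqₖ₋₁ + qₖ₋₂:
  k=0: a=2, p=2, q=1
  k=1: a=7, p=15, q=7
  k=2: a=1, p=17, q=8
  k=3: a=2, p=49, q=23
  k=4: a=1, p=66, q=31
  k=5: a=10, p=709, q=333
  k=6: a=18, p=12828, q=6025

12828/6025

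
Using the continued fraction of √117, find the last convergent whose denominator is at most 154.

649/60

√117 = [10; 1, 4, 2, 4, 1, 20, …] (period length 6).
Convergents:
  p_0/q_0 = 10/1
  p_1/q_1 = 11/1
  p_2/q_2 = 54/5
  p_3/q_3 = 119/11
  p_4/q_4 = 530/49
  p_5/q_5 = 649/60
  p_6/q_6 = 13510/1249
q_5 = 60 ≤ 154 < 1249 = q_6, so the answer is 649/60.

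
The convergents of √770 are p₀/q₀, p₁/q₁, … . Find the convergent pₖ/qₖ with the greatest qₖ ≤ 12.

111/4

√770 = [27; 1, 2, 1, 54, …] (period length 4).
Convergents:
  p_0/q_0 = 27/1
  p_1/q_1 = 28/1
  p_2/q_2 = 83/3
  p_3/q_3 = 111/4
  p_4/q_4 = 6077/219
q_3 = 4 ≤ 12 < 219 = q_4, so the answer is 111/4.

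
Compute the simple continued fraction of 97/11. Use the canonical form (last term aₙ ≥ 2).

[8; 1, 4, 2]

97 = 8·11 + 9
11 = 1·9 + 2
9 = 4·2 + 1
2 = 2·1 + 0  (stop)
So 97/11 = [8; 1, 4, 2].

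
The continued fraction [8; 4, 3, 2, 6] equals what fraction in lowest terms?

Using pₖ = aₖpₖ₋₁ + pₖ₋₂ and qₖ = aₖqₖ₋₁ + qₖ₋₂:
  k=0: a=8, p=8, q=1
  k=1: a=4, p=33, q=4
  k=2: a=3, p=107, q=13
  k=3: a=2, p=247, q=30
  k=4: a=6, p=1589, q=193

1589/193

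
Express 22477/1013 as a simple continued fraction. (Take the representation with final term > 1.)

22477 = 22×1013 + 191
1013 = 5×191 + 58
191 = 3×58 + 17
58 = 3×17 + 7
17 = 2×7 + 3
7 = 2×3 + 1
3 = 3×1 + 0  (stop)
So 22477/1013 = [22; 5, 3, 3, 2, 2, 3].

[22; 5, 3, 3, 2, 2, 3]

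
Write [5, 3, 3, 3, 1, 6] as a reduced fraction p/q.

Fold from the inside: start with 6/1.
  1 + 1/6 = 7/6
  3 + 6/7 = 27/7
  3 + 7/27 = 88/27
  3 + 27/88 = 291/88
  5 + 88/291 = 1543/291

1543/291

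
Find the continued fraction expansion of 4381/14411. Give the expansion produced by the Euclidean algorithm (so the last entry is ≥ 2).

[0; 3, 3, 2, 5, 16, 3, 2]

4381 = 0×14411 + 4381
14411 = 3×4381 + 1268
4381 = 3×1268 + 577
1268 = 2×577 + 114
577 = 5×114 + 7
114 = 16×7 + 2
7 = 3×2 + 1
2 = 2×1 + 0  (stop)
So 4381/14411 = [0; 3, 3, 2, 5, 16, 3, 2].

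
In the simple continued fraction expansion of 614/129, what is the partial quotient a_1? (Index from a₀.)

1

614 = 4·129 + 98   →  a_0 = 4
129 = 1·98 + 31   →  a_1 = 1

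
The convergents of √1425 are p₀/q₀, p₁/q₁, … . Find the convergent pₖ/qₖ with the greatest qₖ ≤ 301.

11287/299

√1425 = [37; 1, 2, 1, 74, …] (period length 4).
Convergents:
  p_0/q_0 = 37/1
  p_1/q_1 = 38/1
  p_2/q_2 = 113/3
  p_3/q_3 = 151/4
  p_4/q_4 = 11287/299
  p_5/q_5 = 11438/303
q_4 = 299 ≤ 301 < 303 = q_5, so the answer is 11287/299.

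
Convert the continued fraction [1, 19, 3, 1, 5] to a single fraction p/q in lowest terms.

Using pₖ = aₖpₖ₋₁ + pₖ₋₂ and qₖ = aₖqₖ₋₁ + qₖ₋₂:
  k=0: a=1, p=1, q=1
  k=1: a=19, p=20, q=19
  k=2: a=3, p=61, q=58
  k=3: a=1, p=81, q=77
  k=4: a=5, p=466, q=443

466/443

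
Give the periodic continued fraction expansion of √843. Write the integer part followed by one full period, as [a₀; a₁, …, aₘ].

[29; 29, 58]

a₀ = ⌊√843⌋ = 29.
With m₀=0, d₀=1 and mₖ₊₁ = dₖaₖ − mₖ, dₖ₊₁ = (n − mₖ₊₁²)/dₖ, aₖ₊₁ = ⌊(a₀+mₖ₊₁)/dₖ₊₁⌋:
  k=1: m=29, d=2, a=29
  k=2: m=29, d=1, a=58
d=1 and a=2a₀=58 at k=2, so the next step gives (m, d) = (29, 2) again — its k=1 value — and the period has length 2.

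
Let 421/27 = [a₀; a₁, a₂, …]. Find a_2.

1

421 = 15·27 + 16   →  a_0 = 15
27 = 1·16 + 11   →  a_1 = 1
16 = 1·11 + 5   →  a_2 = 1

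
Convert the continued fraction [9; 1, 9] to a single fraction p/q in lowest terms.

99/10

Fold from the inside: start with 9/1.
  1 + 1/9 = 10/9
  9 + 9/10 = 99/10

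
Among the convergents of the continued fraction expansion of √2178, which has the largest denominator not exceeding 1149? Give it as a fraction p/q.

19601/420

√2178 = [46; 1, 2, 46, 2, 1, 92, …] (period length 6).
Convergents:
  p_0/q_0 = 46/1
  p_1/q_1 = 47/1
  p_2/q_2 = 140/3
  p_3/q_3 = 6487/139
  p_4/q_4 = 13114/281
  p_5/q_5 = 19601/420
  p_6/q_6 = 1816406/38921
q_5 = 420 ≤ 1149 < 38921 = q_6, so the answer is 19601/420.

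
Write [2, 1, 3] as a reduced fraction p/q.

Fold from the inside: start with 3/1.
  1 + 1/3 = 4/3
  2 + 3/4 = 11/4

11/4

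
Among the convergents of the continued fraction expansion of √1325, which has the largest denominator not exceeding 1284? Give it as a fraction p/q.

26536/729

√1325 = [36; 2, 2, 72, …] (period length 3).
Convergents:
  p_0/q_0 = 36/1
  p_1/q_1 = 73/2
  p_2/q_2 = 182/5
  p_3/q_3 = 13177/362
  p_4/q_4 = 26536/729
  p_5/q_5 = 66249/1820
q_4 = 729 ≤ 1284 < 1820 = q_5, so the answer is 26536/729.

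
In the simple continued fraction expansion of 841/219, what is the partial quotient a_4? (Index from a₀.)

841 = 3·219 + 184   →  a_0 = 3
219 = 1·184 + 35   →  a_1 = 1
184 = 5·35 + 9   →  a_2 = 5
35 = 3·9 + 8   →  a_3 = 3
9 = 1·8 + 1   →  a_4 = 1

1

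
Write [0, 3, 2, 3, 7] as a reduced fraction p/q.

Fold from the inside: start with 7/1.
  3 + 1/7 = 22/7
  2 + 7/22 = 51/22
  3 + 22/51 = 175/51
  0 + 51/175 = 51/175

51/175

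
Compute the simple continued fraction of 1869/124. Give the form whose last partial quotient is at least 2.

1869 = 15·124 + 9
124 = 13·9 + 7
9 = 1·7 + 2
7 = 3·2 + 1
2 = 2·1 + 0  (stop)
So 1869/124 = [15; 13, 1, 3, 2].

[15; 13, 1, 3, 2]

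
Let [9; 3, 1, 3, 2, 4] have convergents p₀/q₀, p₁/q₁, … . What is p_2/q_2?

Using pₖ = aₖpₖ₋₁ + pₖ₋₂, qₖ = aₖqₖ₋₁ + qₖ₋₂ (with p₋₁=1, p₋₂=0, q₋₁=0, q₋₂=1):
  k=0: a=9, p=9, q=1
  k=1: a=3, p=28, q=3
  k=2: a=1, p=37, q=4

37/4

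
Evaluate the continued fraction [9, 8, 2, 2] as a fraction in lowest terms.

Fold from the inside: start with 2/1.
  2 + 1/2 = 5/2
  8 + 2/5 = 42/5
  9 + 5/42 = 383/42

383/42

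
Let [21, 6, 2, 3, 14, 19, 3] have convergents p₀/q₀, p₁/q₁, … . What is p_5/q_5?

Using pₖ = aₖpₖ₋₁ + pₖ₋₂, qₖ = aₖqₖ₋₁ + qₖ₋₂ (with p₋₁=1, p₋₂=0, q₋₁=0, q₋₂=1):
  k=0: a=21, p=21, q=1
  k=1: a=6, p=127, q=6
  k=2: a=2, p=275, q=13
  k=3: a=3, p=952, q=45
  k=4: a=14, p=13603, q=643
  k=5: a=19, p=259409, q=12262

259409/12262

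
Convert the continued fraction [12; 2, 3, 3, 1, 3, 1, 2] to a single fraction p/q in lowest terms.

Fold from the inside: start with 2/1.
  1 + 1/2 = 3/2
  3 + 2/3 = 11/3
  1 + 3/11 = 14/11
  3 + 11/14 = 53/14
  3 + 14/53 = 173/53
  2 + 53/173 = 399/173
  12 + 173/399 = 4961/399

4961/399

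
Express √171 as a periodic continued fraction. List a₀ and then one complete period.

[13; 13, 26]

a₀ = ⌊√171⌋ = 13.
With m₀=0, d₀=1 and mₖ₊₁ = dₖaₖ − mₖ, dₖ₊₁ = (n − mₖ₊₁²)/dₖ, aₖ₊₁ = ⌊(a₀+mₖ₊₁)/dₖ₊₁⌋:
  k=1: m=13, d=2, a=13
  k=2: m=13, d=1, a=26
d=1 and a=2a₀=26 at k=2, so the next step gives (m, d) = (13, 2) again — its k=1 value — and the period has length 2.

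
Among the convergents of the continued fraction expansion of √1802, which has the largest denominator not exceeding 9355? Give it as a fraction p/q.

√1802 = [42; 2, 4, 2, 84, …] (period length 4).
Convergents:
  p_0/q_0 = 42/1
  p_1/q_1 = 85/2
  p_2/q_2 = 382/9
  p_3/q_3 = 849/20
  p_4/q_4 = 71698/1689
  p_5/q_5 = 144245/3398
  p_6/q_6 = 648678/15281
q_5 = 3398 ≤ 9355 < 15281 = q_6, so the answer is 144245/3398.

144245/3398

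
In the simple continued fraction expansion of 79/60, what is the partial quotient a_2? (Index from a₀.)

79 = 1·60 + 19   →  a_0 = 1
60 = 3·19 + 3   →  a_1 = 3
19 = 6·3 + 1   →  a_2 = 6

6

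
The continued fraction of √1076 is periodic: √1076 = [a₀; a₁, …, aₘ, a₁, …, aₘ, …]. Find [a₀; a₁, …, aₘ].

[32; 1, 4, 16, 4, 1, 64]

a₀ = ⌊√1076⌋ = 32.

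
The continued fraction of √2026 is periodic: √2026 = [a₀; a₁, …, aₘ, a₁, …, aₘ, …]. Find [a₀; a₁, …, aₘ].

a₀ = ⌊√2026⌋ = 45.
With m₀=0, d₀=1 and mₖ₊₁ = dₖaₖ − mₖ, dₖ₊₁ = (n − mₖ₊₁²)/dₖ, aₖ₊₁ = ⌊(a₀+mₖ₊₁)/dₖ₊₁⌋:
  k=1: m=45, d=1, a=90
d=1 and a=2a₀=90 at k=1, so the next step gives (m, d) = (45, 1) again — its k=1 value — and the period has length 1.

[45; 90]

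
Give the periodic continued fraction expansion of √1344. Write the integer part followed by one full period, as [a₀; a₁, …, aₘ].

[36; 1, 1, 1, 17, 1, 1, 1, 72]

a₀ = ⌊√1344⌋ = 36.
With m₀=0, d₀=1 and mₖ₊₁ = dₖaₖ − mₖ, dₖ₊₁ = (n − mₖ₊₁²)/dₖ, aₖ₊₁ = ⌊(a₀+mₖ₊₁)/dₖ₊₁⌋:
  k=1: m=36, d=48, a=1
  k=2: m=12, d=25, a=1
  k=3: m=13, d=47, a=1
  k=4: m=34, d=4, a=17
  k=5: m=34, d=47, a=1
  k=6: m=13, d=25, a=1
  k=7: m=12, d=48, a=1
  k=8: m=36, d=1, a=72
d=1 and a=2a₀=72 at k=8, so the next step gives (m, d) = (36, 48) again — its k=1 value — and the period has length 8.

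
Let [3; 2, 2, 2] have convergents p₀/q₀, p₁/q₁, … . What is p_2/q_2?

17/5

Using pₖ = aₖpₖ₋₁ + pₖ₋₂, qₖ = aₖqₖ₋₁ + qₖ₋₂ (with p₋₁=1, p₋₂=0, q₋₁=0, q₋₂=1):
  k=0: a=3, p=3, q=1
  k=1: a=2, p=7, q=2
  k=2: a=2, p=17, q=5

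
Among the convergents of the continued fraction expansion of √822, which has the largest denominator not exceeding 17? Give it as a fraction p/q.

86/3

√822 = [28; 1, 2, 28, 2, 1, 56, …] (period length 6).
Convergents:
  p_0/q_0 = 28/1
  p_1/q_1 = 29/1
  p_2/q_2 = 86/3
  p_3/q_3 = 2437/85
q_2 = 3 ≤ 17 < 85 = q_3, so the answer is 86/3.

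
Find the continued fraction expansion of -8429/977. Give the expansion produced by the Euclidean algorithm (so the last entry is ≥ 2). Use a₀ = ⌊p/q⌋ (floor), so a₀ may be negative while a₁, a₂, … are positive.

-8429 = -9×977 + 364
977 = 2×364 + 249
364 = 1×249 + 115
249 = 2×115 + 19
115 = 6×19 + 1
19 = 19×1 + 0  (stop)
So -8429/977 = [-9; 2, 1, 2, 6, 19].

[-9; 2, 1, 2, 6, 19]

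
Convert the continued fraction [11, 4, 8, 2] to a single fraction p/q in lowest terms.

787/70

Using pₖ = aₖpₖ₋₁ + pₖ₋₂ and qₖ = aₖqₖ₋₁ + qₖ₋₂:
  k=0: a=11, p=11, q=1
  k=1: a=4, p=45, q=4
  k=2: a=8, p=371, q=33
  k=3: a=2, p=787, q=70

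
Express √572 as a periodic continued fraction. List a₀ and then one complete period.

[23; 1, 10, 1, 46]

a₀ = ⌊√572⌋ = 23.
With m₀=0, d₀=1 and mₖ₊₁ = dₖaₖ − mₖ, dₖ₊₁ = (n − mₖ₊₁²)/dₖ, aₖ₊₁ = ⌊(a₀+mₖ₊₁)/dₖ₊₁⌋:
  k=1: m=23, d=43, a=1
  k=2: m=20, d=4, a=10
  k=3: m=20, d=43, a=1
  k=4: m=23, d=1, a=46
d=1 and a=2a₀=46 at k=4, so the next step gives (m, d) = (23, 43) again — its k=1 value — and the period has length 4.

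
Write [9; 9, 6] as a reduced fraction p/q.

501/55

Using pₖ = aₖpₖ₋₁ + pₖ₋₂ and qₖ = aₖqₖ₋₁ + qₖ₋₂:
  k=0: a=9, p=9, q=1
  k=1: a=9, p=82, q=9
  k=2: a=6, p=501, q=55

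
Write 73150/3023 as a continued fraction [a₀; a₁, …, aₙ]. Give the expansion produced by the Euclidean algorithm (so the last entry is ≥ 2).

73150 = 24·3023 + 598
3023 = 5·598 + 33
598 = 18·33 + 4
33 = 8·4 + 1
4 = 4·1 + 0  (stop)
So 73150/3023 = [24; 5, 18, 8, 4].

[24; 5, 18, 8, 4]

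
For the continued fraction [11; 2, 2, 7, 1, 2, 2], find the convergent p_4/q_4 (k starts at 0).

Using pₖ = aₖpₖ₋₁ + pₖ₋₂, qₖ = aₖqₖ₋₁ + qₖ₋₂ (with p₋₁=1, p₋₂=0, q₋₁=0, q₋₂=1):
  k=0: a=11, p=11, q=1
  k=1: a=2, p=23, q=2
  k=2: a=2, p=57, q=5
  k=3: a=7, p=422, q=37
  k=4: a=1, p=479, q=42

479/42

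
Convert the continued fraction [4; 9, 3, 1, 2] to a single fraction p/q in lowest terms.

Fold from the inside: start with 2/1.
  1 + 1/2 = 3/2
  3 + 2/3 = 11/3
  9 + 3/11 = 102/11
  4 + 11/102 = 419/102

419/102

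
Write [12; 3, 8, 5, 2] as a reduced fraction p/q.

Using pₖ = aₖpₖ₋₁ + pₖ₋₂ and qₖ = aₖqₖ₋₁ + qₖ₋₂:
  k=0: a=12, p=12, q=1
  k=1: a=3, p=37, q=3
  k=2: a=8, p=308, q=25
  k=3: a=5, p=1577, q=128
  k=4: a=2, p=3462, q=281

3462/281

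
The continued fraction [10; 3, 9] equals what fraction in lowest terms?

Fold from the inside: start with 9/1.
  3 + 1/9 = 28/9
  10 + 9/28 = 289/28

289/28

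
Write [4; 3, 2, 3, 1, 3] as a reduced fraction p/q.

502/117

Using pₖ = aₖpₖ₋₁ + pₖ₋₂ and qₖ = aₖqₖ₋₁ + qₖ₋₂:
  k=0: a=4, p=4, q=1
  k=1: a=3, p=13, q=3
  k=2: a=2, p=30, q=7
  k=3: a=3, p=103, q=24
  k=4: a=1, p=133, q=31
  k=5: a=3, p=502, q=117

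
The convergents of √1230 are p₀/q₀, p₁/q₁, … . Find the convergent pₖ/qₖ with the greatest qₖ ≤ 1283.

√1230 = [35; 14, 70, …] (period length 2).
Convergents:
  p_0/q_0 = 35/1
  p_1/q_1 = 491/14
  p_2/q_2 = 34405/981
  p_3/q_3 = 482161/13748
q_2 = 981 ≤ 1283 < 13748 = q_3, so the answer is 34405/981.

34405/981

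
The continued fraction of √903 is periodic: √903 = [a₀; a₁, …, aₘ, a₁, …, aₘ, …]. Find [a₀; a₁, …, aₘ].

[30; 20, 60]

a₀ = ⌊√903⌋ = 30.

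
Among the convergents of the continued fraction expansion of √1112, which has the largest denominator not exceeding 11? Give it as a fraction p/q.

√1112 = [33; 2, 1, 7, 1, 2, 66, …] (period length 6).
Convergents:
  p_0/q_0 = 33/1
  p_1/q_1 = 67/2
  p_2/q_2 = 100/3
  p_3/q_3 = 767/23
q_2 = 3 ≤ 11 < 23 = q_3, so the answer is 100/3.

100/3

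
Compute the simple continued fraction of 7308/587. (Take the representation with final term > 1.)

7308 = 12×587 + 264
587 = 2×264 + 59
264 = 4×59 + 28
59 = 2×28 + 3
28 = 9×3 + 1
3 = 3×1 + 0  (stop)
So 7308/587 = [12; 2, 4, 2, 9, 3].

[12; 2, 4, 2, 9, 3]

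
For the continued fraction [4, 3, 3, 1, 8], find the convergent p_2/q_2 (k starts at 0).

43/10

Using pₖ = aₖpₖ₋₁ + pₖ₋₂, qₖ = aₖqₖ₋₁ + qₖ₋₂ (with p₋₁=1, p₋₂=0, q₋₁=0, q₋₂=1):
  k=0: a=4, p=4, q=1
  k=1: a=3, p=13, q=3
  k=2: a=3, p=43, q=10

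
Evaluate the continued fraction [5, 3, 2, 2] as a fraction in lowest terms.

90/17

Fold from the inside: start with 2/1.
  2 + 1/2 = 5/2
  3 + 2/5 = 17/5
  5 + 5/17 = 90/17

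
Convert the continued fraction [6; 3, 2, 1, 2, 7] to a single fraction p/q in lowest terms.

Using pₖ = aₖpₖ₋₁ + pₖ₋₂ and qₖ = aₖqₖ₋₁ + qₖ₋₂:
  k=0: a=6, p=6, q=1
  k=1: a=3, p=19, q=3
  k=2: a=2, p=44, q=7
  k=3: a=1, p=63, q=10
  k=4: a=2, p=170, q=27
  k=5: a=7, p=1253, q=199

1253/199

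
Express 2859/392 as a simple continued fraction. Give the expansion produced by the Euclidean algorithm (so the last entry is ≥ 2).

2859 = 7*392 + 115
392 = 3*115 + 47
115 = 2*47 + 21
47 = 2*21 + 5
21 = 4*5 + 1
5 = 5*1 + 0  (stop)
So 2859/392 = [7; 3, 2, 2, 4, 5].

[7; 3, 2, 2, 4, 5]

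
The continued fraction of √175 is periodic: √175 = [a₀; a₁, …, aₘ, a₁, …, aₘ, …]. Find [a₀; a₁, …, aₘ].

a₀ = ⌊√175⌋ = 13.
With m₀=0, d₀=1 and mₖ₊₁ = dₖaₖ − mₖ, dₖ₊₁ = (n − mₖ₊₁²)/dₖ, aₖ₊₁ = ⌊(a₀+mₖ₊₁)/dₖ₊₁⌋:
  k=1: m=13, d=6, a=4
  k=2: m=11, d=9, a=2
  k=3: m=7, d=14, a=1
  k=4: m=7, d=9, a=2
  k=5: m=11, d=6, a=4
  k=6: m=13, d=1, a=26
d=1 and a=2a₀=26 at k=6, so the next step gives (m, d) = (13, 6) again — its k=1 value — and the period has length 6.

[13; 4, 2, 1, 2, 4, 26]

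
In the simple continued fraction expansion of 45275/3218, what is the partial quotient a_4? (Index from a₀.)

10

45275 = 14·3218 + 223   →  a_0 = 14
3218 = 14·223 + 96   →  a_1 = 14
223 = 2·96 + 31   →  a_2 = 2
96 = 3·31 + 3   →  a_3 = 3
31 = 10·3 + 1   →  a_4 = 10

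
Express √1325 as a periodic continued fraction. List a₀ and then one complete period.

a₀ = ⌊√1325⌋ = 36.
With m₀=0, d₀=1 and mₖ₊₁ = dₖaₖ − mₖ, dₖ₊₁ = (n − mₖ₊₁²)/dₖ, aₖ₊₁ = ⌊(a₀+mₖ₊₁)/dₖ₊₁⌋:
  k=1: m=36, d=29, a=2
  k=2: m=22, d=29, a=2
  k=3: m=36, d=1, a=72
d=1 and a=2a₀=72 at k=3, so the next step gives (m, d) = (36, 29) again — its k=1 value — and the period has length 3.

[36; 2, 2, 72]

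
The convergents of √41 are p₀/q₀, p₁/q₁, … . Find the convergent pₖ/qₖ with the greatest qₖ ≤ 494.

√41 = [6; 2, 2, 12, …] (period length 3).
Convergents:
  p_0/q_0 = 6/1
  p_1/q_1 = 13/2
  p_2/q_2 = 32/5
  p_3/q_3 = 397/62
  p_4/q_4 = 826/129
  p_5/q_5 = 2049/320
  p_6/q_6 = 25414/3969
q_5 = 320 ≤ 494 < 3969 = q_6, so the answer is 2049/320.

2049/320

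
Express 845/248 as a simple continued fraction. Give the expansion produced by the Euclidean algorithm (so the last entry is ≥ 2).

[3; 2, 2, 5, 9]

845 = 3*248 + 101
248 = 2*101 + 46
101 = 2*46 + 9
46 = 5*9 + 1
9 = 9*1 + 0  (stop)
So 845/248 = [3; 2, 2, 5, 9].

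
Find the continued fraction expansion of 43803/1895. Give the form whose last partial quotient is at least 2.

[23; 8, 1, 2, 3, 1, 16]

43803 = 23·1895 + 218
1895 = 8·218 + 151
218 = 1·151 + 67
151 = 2·67 + 17
67 = 3·17 + 16
17 = 1·16 + 1
16 = 16·1 + 0  (stop)
So 43803/1895 = [23; 8, 1, 2, 3, 1, 16].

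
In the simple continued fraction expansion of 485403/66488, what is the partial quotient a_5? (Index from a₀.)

485403 = 7·66488 + 19987   →  a_0 = 7
66488 = 3·19987 + 6527   →  a_1 = 3
19987 = 3·6527 + 406   →  a_2 = 3
6527 = 16·406 + 31   →  a_3 = 16
406 = 13·31 + 3   →  a_4 = 13
31 = 10·3 + 1   →  a_5 = 10

10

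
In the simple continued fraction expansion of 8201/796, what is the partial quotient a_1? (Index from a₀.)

8201 = 10·796 + 241   →  a_0 = 10
796 = 3·241 + 73   →  a_1 = 3

3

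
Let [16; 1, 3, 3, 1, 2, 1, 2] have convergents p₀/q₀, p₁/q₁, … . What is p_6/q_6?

Using pₖ = aₖpₖ₋₁ + pₖ₋₂, qₖ = aₖqₖ₋₁ + qₖ₋₂ (with p₋₁=1, p₋₂=0, q₋₁=0, q₋₂=1):
  k=0: a=16, p=16, q=1
  k=1: a=1, p=17, q=1
  k=2: a=3, p=67, q=4
  k=3: a=3, p=218, q=13
  k=4: a=1, p=285, q=17
  k=5: a=2, p=788, q=47
  k=6: a=1, p=1073, q=64

1073/64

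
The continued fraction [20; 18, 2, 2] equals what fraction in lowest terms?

Using pₖ = aₖpₖ₋₁ + pₖ₋₂ and qₖ = aₖqₖ₋₁ + qₖ₋₂:
  k=0: a=20, p=20, q=1
  k=1: a=18, p=361, q=18
  k=2: a=2, p=742, q=37
  k=3: a=2, p=1845, q=92

1845/92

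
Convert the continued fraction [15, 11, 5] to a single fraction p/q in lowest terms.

845/56

Fold from the inside: start with 5/1.
  11 + 1/5 = 56/5
  15 + 5/56 = 845/56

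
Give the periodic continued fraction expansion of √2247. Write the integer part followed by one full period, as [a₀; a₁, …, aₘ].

[47; 2, 2, 15, 2, 2, 94]

a₀ = ⌊√2247⌋ = 47.
With m₀=0, d₀=1 and mₖ₊₁ = dₖaₖ − mₖ, dₖ₊₁ = (n − mₖ₊₁²)/dₖ, aₖ₊₁ = ⌊(a₀+mₖ₊₁)/dₖ₊₁⌋:
  k=1: m=47, d=38, a=2
  k=2: m=29, d=37, a=2
  k=3: m=45, d=6, a=15
  k=4: m=45, d=37, a=2
  k=5: m=29, d=38, a=2
  k=6: m=47, d=1, a=94
d=1 and a=2a₀=94 at k=6, so the next step gives (m, d) = (47, 38) again — its k=1 value — and the period has length 6.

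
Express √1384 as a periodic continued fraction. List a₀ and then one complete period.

[37; 4, 1, 17, 1, 4, 74]

a₀ = ⌊√1384⌋ = 37.
With m₀=0, d₀=1 and mₖ₊₁ = dₖaₖ − mₖ, dₖ₊₁ = (n − mₖ₊₁²)/dₖ, aₖ₊₁ = ⌊(a₀+mₖ₊₁)/dₖ₊₁⌋:
  k=1: m=37, d=15, a=4
  k=2: m=23, d=57, a=1
  k=3: m=34, d=4, a=17
  k=4: m=34, d=57, a=1
  k=5: m=23, d=15, a=4
  k=6: m=37, d=1, a=74
d=1 and a=2a₀=74 at k=6, so the next step gives (m, d) = (37, 15) again — its k=1 value — and the period has length 6.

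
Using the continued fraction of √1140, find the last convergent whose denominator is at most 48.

√1140 = [33; 1, 3, 4, 3, 1, 66, …] (period length 6).
Convergents:
  p_0/q_0 = 33/1
  p_1/q_1 = 34/1
  p_2/q_2 = 135/4
  p_3/q_3 = 574/17
  p_4/q_4 = 1857/55
q_3 = 17 ≤ 48 < 55 = q_4, so the answer is 574/17.

574/17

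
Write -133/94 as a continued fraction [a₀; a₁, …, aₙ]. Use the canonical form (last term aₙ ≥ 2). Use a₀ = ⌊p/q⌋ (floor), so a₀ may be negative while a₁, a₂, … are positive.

[-2; 1, 1, 2, 2, 3, 2]

-133 = -2×94 + 55
94 = 1×55 + 39
55 = 1×39 + 16
39 = 2×16 + 7
16 = 2×7 + 2
7 = 3×2 + 1
2 = 2×1 + 0  (stop)
So -133/94 = [-2; 1, 1, 2, 2, 3, 2].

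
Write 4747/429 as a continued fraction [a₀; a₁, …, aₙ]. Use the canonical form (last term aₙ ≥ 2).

[11; 15, 3, 9]

4747 = 11·429 + 28
429 = 15·28 + 9
28 = 3·9 + 1
9 = 9·1 + 0  (stop)
So 4747/429 = [11; 15, 3, 9].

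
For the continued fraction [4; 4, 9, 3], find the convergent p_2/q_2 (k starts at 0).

157/37

Using pₖ = aₖpₖ₋₁ + pₖ₋₂, qₖ = aₖqₖ₋₁ + qₖ₋₂ (with p₋₁=1, p₋₂=0, q₋₁=0, q₋₂=1):
  k=0: a=4, p=4, q=1
  k=1: a=4, p=17, q=4
  k=2: a=9, p=157, q=37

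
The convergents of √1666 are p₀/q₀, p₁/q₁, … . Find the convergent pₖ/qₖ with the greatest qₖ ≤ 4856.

√1666 = [40; 1, 4, 2, 4, 1, 80, …] (period length 6).
Convergents:
  p_0/q_0 = 40/1
  p_1/q_1 = 41/1
  p_2/q_2 = 204/5
  p_3/q_3 = 449/11
  p_4/q_4 = 2000/49
  p_5/q_5 = 2449/60
  p_6/q_6 = 197920/4849
  p_7/q_7 = 200369/4909
q_6 = 4849 ≤ 4856 < 4909 = q_7, so the answer is 197920/4849.

197920/4849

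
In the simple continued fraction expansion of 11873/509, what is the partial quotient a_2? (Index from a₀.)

15

11873 = 23·509 + 166   →  a_0 = 23
509 = 3·166 + 11   →  a_1 = 3
166 = 15·11 + 1   →  a_2 = 15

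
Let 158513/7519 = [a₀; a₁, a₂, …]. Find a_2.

158513 = 21·7519 + 614   →  a_0 = 21
7519 = 12·614 + 151   →  a_1 = 12
614 = 4·151 + 10   →  a_2 = 4

4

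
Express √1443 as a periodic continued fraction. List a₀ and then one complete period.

[37; 1, 74]

a₀ = ⌊√1443⌋ = 37.
With m₀=0, d₀=1 and mₖ₊₁ = dₖaₖ − mₖ, dₖ₊₁ = (n − mₖ₊₁²)/dₖ, aₖ₊₁ = ⌊(a₀+mₖ₊₁)/dₖ₊₁⌋:
  k=1: m=37, d=74, a=1
  k=2: m=37, d=1, a=74
d=1 and a=2a₀=74 at k=2, so the next step gives (m, d) = (37, 74) again — its k=1 value — and the period has length 2.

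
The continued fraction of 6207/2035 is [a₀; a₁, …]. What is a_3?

6207 = 3·2035 + 102   →  a_0 = 3
2035 = 19·102 + 97   →  a_1 = 19
102 = 1·97 + 5   →  a_2 = 1
97 = 19·5 + 2   →  a_3 = 19

19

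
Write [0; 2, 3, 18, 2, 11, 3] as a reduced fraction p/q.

Fold from the inside: start with 3/1.
  11 + 1/3 = 34/3
  2 + 3/34 = 71/34
  18 + 34/71 = 1312/71
  3 + 71/1312 = 4007/1312
  2 + 1312/4007 = 9326/4007
  0 + 4007/9326 = 4007/9326

4007/9326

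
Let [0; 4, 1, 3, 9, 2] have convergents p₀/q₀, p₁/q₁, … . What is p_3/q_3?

Using pₖ = aₖpₖ₋₁ + pₖ₋₂, qₖ = aₖqₖ₋₁ + qₖ₋₂ (with p₋₁=1, p₋₂=0, q₋₁=0, q₋₂=1):
  k=0: a=0, p=0, q=1
  k=1: a=4, p=1, q=4
  k=2: a=1, p=1, q=5
  k=3: a=3, p=4, q=19

4/19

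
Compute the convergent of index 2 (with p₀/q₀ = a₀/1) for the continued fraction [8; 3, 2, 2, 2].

Using pₖ = aₖpₖ₋₁ + pₖ₋₂, qₖ = aₖqₖ₋₁ + qₖ₋₂ (with p₋₁=1, p₋₂=0, q₋₁=0, q₋₂=1):
  k=0: a=8, p=8, q=1
  k=1: a=3, p=25, q=3
  k=2: a=2, p=58, q=7

58/7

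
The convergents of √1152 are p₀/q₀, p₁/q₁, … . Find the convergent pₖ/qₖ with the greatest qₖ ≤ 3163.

39202/1155

√1152 = [33; 1, 15, 1, 66, …] (period length 4).
Convergents:
  p_0/q_0 = 33/1
  p_1/q_1 = 34/1
  p_2/q_2 = 543/16
  p_3/q_3 = 577/17
  p_4/q_4 = 38625/1138
  p_5/q_5 = 39202/1155
  p_6/q_6 = 626655/18463
q_5 = 1155 ≤ 3163 < 18463 = q_6, so the answer is 39202/1155.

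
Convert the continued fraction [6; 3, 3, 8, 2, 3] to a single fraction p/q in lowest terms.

Using pₖ = aₖpₖ₋₁ + pₖ₋₂ and qₖ = aₖqₖ₋₁ + qₖ₋₂:
  k=0: a=6, p=6, q=1
  k=1: a=3, p=19, q=3
  k=2: a=3, p=63, q=10
  k=3: a=8, p=523, q=83
  k=4: a=2, p=1109, q=176
  k=5: a=3, p=3850, q=611

3850/611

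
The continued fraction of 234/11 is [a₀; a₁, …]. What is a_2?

234 = 21·11 + 3   →  a_0 = 21
11 = 3·3 + 2   →  a_1 = 3
3 = 1·2 + 1   →  a_2 = 1

1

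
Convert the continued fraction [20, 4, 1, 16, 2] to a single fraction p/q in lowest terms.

3495/173

Fold from the inside: start with 2/1.
  16 + 1/2 = 33/2
  1 + 2/33 = 35/33
  4 + 33/35 = 173/35
  20 + 35/173 = 3495/173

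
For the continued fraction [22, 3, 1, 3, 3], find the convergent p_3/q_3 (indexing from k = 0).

Using pₖ = aₖpₖ₋₁ + pₖ₋₂, qₖ = aₖqₖ₋₁ + qₖ₋₂ (with p₋₁=1, p₋₂=0, q₋₁=0, q₋₂=1):
  k=0: a=22, p=22, q=1
  k=1: a=3, p=67, q=3
  k=2: a=1, p=89, q=4
  k=3: a=3, p=334, q=15

334/15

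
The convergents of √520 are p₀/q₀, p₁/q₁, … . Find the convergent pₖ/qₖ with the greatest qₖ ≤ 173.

1277/56

√520 = [22; 1, 4, 11, 4, 1, 44, …] (period length 6).
Convergents:
  p_0/q_0 = 22/1
  p_1/q_1 = 23/1
  p_2/q_2 = 114/5
  p_3/q_3 = 1277/56
  p_4/q_4 = 5222/229
q_3 = 56 ≤ 173 < 229 = q_4, so the answer is 1277/56.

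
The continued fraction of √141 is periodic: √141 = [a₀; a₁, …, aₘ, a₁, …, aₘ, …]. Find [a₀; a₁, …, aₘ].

a₀ = ⌊√141⌋ = 11.
With m₀=0, d₀=1 and mₖ₊₁ = dₖaₖ − mₖ, dₖ₊₁ = (n − mₖ₊₁²)/dₖ, aₖ₊₁ = ⌊(a₀+mₖ₊₁)/dₖ₊₁⌋:
  k=1: m=11, d=20, a=1
  k=2: m=9, d=3, a=6
  k=3: m=9, d=20, a=1
  k=4: m=11, d=1, a=22
d=1 and a=2a₀=22 at k=4, so the next step gives (m, d) = (11, 20) again — its k=1 value — and the period has length 4.

[11; 1, 6, 1, 22]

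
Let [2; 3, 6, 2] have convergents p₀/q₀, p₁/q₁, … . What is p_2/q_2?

44/19

Using pₖ = aₖpₖ₋₁ + pₖ₋₂, qₖ = aₖqₖ₋₁ + qₖ₋₂ (with p₋₁=1, p₋₂=0, q₋₁=0, q₋₂=1):
  k=0: a=2, p=2, q=1
  k=1: a=3, p=7, q=3
  k=2: a=6, p=44, q=19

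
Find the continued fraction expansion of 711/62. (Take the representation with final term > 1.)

[11; 2, 7, 4]

711 = 11*62 + 29
62 = 2*29 + 4
29 = 7*4 + 1
4 = 4*1 + 0  (stop)
So 711/62 = [11; 2, 7, 4].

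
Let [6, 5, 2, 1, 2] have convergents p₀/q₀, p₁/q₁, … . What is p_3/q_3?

99/16

Using pₖ = aₖpₖ₋₁ + pₖ₋₂, qₖ = aₖqₖ₋₁ + qₖ₋₂ (with p₋₁=1, p₋₂=0, q₋₁=0, q₋₂=1):
  k=0: a=6, p=6, q=1
  k=1: a=5, p=31, q=5
  k=2: a=2, p=68, q=11
  k=3: a=1, p=99, q=16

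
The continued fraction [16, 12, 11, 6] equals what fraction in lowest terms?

Fold from the inside: start with 6/1.
  11 + 1/6 = 67/6
  12 + 6/67 = 810/67
  16 + 67/810 = 13027/810

13027/810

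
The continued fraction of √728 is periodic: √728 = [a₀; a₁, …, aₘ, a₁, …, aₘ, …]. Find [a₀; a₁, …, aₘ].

a₀ = ⌊√728⌋ = 26.

[26; 1, 52]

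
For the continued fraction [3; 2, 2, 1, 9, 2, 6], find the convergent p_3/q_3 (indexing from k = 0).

24/7

Using pₖ = aₖpₖ₋₁ + pₖ₋₂, qₖ = aₖqₖ₋₁ + qₖ₋₂ (with p₋₁=1, p₋₂=0, q₋₁=0, q₋₂=1):
  k=0: a=3, p=3, q=1
  k=1: a=2, p=7, q=2
  k=2: a=2, p=17, q=5
  k=3: a=1, p=24, q=7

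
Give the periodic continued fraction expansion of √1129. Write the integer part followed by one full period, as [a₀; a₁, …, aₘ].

[33; 1, 1, 1, 1, 66]

a₀ = ⌊√1129⌋ = 33.
With m₀=0, d₀=1 and mₖ₊₁ = dₖaₖ − mₖ, dₖ₊₁ = (n − mₖ₊₁²)/dₖ, aₖ₊₁ = ⌊(a₀+mₖ₊₁)/dₖ₊₁⌋:
  k=1: m=33, d=40, a=1
  k=2: m=7, d=27, a=1
  k=3: m=20, d=27, a=1
  k=4: m=7, d=40, a=1
  k=5: m=33, d=1, a=66
d=1 and a=2a₀=66 at k=5, so the next step gives (m, d) = (33, 40) again — its k=1 value — and the period has length 5.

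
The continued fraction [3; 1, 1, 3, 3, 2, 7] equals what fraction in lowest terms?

Fold from the inside: start with 7/1.
  2 + 1/7 = 15/7
  3 + 7/15 = 52/15
  3 + 15/52 = 171/52
  1 + 52/171 = 223/171
  1 + 171/223 = 394/223
  3 + 223/394 = 1405/394

1405/394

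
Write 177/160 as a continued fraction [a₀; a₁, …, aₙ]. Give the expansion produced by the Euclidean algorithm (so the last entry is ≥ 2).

177 = 1·160 + 17
160 = 9·17 + 7
17 = 2·7 + 3
7 = 2·3 + 1
3 = 3·1 + 0  (stop)
So 177/160 = [1; 9, 2, 2, 3].

[1; 9, 2, 2, 3]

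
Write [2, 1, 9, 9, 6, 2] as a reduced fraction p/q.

Fold from the inside: start with 2/1.
  6 + 1/2 = 13/2
  9 + 2/13 = 119/13
  9 + 13/119 = 1084/119
  1 + 119/1084 = 1203/1084
  2 + 1084/1203 = 3490/1203

3490/1203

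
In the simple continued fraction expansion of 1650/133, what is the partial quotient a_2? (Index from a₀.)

2

1650 = 12·133 + 54   →  a_0 = 12
133 = 2·54 + 25   →  a_1 = 2
54 = 2·25 + 4   →  a_2 = 2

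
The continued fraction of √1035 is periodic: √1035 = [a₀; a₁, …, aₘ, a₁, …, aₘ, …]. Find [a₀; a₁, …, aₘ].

[32; 5, 1, 5, 64]

a₀ = ⌊√1035⌋ = 32.
With m₀=0, d₀=1 and mₖ₊₁ = dₖaₖ − mₖ, dₖ₊₁ = (n − mₖ₊₁²)/dₖ, aₖ₊₁ = ⌊(a₀+mₖ₊₁)/dₖ₊₁⌋:
  k=1: m=32, d=11, a=5
  k=2: m=23, d=46, a=1
  k=3: m=23, d=11, a=5
  k=4: m=32, d=1, a=64
d=1 and a=2a₀=64 at k=4, so the next step gives (m, d) = (32, 11) again — its k=1 value — and the period has length 4.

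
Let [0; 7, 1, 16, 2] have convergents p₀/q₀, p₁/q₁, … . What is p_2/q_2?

Using pₖ = aₖpₖ₋₁ + pₖ₋₂, qₖ = aₖqₖ₋₁ + qₖ₋₂ (with p₋₁=1, p₋₂=0, q₋₁=0, q₋₂=1):
  k=0: a=0, p=0, q=1
  k=1: a=7, p=1, q=7
  k=2: a=1, p=1, q=8

1/8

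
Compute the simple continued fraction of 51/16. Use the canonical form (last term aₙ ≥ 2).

[3; 5, 3]

51 = 3*16 + 3
16 = 5*3 + 1
3 = 3*1 + 0  (stop)
So 51/16 = [3; 5, 3].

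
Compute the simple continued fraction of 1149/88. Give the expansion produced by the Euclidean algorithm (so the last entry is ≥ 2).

[13; 17, 1, 1, 2]

1149 = 13*88 + 5
88 = 17*5 + 3
5 = 1*3 + 2
3 = 1*2 + 1
2 = 2*1 + 0  (stop)
So 1149/88 = [13; 17, 1, 1, 2].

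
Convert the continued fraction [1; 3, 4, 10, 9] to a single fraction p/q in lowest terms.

Fold from the inside: start with 9/1.
  10 + 1/9 = 91/9
  4 + 9/91 = 373/91
  3 + 91/373 = 1210/373
  1 + 373/1210 = 1583/1210

1583/1210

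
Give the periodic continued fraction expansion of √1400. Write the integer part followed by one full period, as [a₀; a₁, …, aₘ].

a₀ = ⌊√1400⌋ = 37.
With m₀=0, d₀=1 and mₖ₊₁ = dₖaₖ − mₖ, dₖ₊₁ = (n − mₖ₊₁²)/dₖ, aₖ₊₁ = ⌊(a₀+mₖ₊₁)/dₖ₊₁⌋:
  k=1: m=37, d=31, a=2
  k=2: m=25, d=25, a=2
  k=3: m=25, d=31, a=2
  k=4: m=37, d=1, a=74
d=1 and a=2a₀=74 at k=4, so the next step gives (m, d) = (37, 31) again — its k=1 value — and the period has length 4.

[37; 2, 2, 2, 74]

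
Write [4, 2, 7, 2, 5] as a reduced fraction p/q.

782/175

Using pₖ = aₖpₖ₋₁ + pₖ₋₂ and qₖ = aₖqₖ₋₁ + qₖ₋₂:
  k=0: a=4, p=4, q=1
  k=1: a=2, p=9, q=2
  k=2: a=7, p=67, q=15
  k=3: a=2, p=143, q=32
  k=4: a=5, p=782, q=175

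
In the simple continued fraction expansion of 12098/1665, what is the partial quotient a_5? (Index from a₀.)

12098 = 7·1665 + 443   →  a_0 = 7
1665 = 3·443 + 336   →  a_1 = 3
443 = 1·336 + 107   →  a_2 = 1
336 = 3·107 + 15   →  a_3 = 3
107 = 7·15 + 2   →  a_4 = 7
15 = 7·2 + 1   →  a_5 = 7

7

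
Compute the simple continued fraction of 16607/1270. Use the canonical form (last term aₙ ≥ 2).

[13; 13, 10, 1, 3, 2]

16607 = 13×1270 + 97
1270 = 13×97 + 9
97 = 10×9 + 7
9 = 1×7 + 2
7 = 3×2 + 1
2 = 2×1 + 0  (stop)
So 16607/1270 = [13; 13, 10, 1, 3, 2].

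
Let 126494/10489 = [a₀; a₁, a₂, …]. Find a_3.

126494 = 12·10489 + 626   →  a_0 = 12
10489 = 16·626 + 473   →  a_1 = 16
626 = 1·473 + 153   →  a_2 = 1
473 = 3·153 + 14   →  a_3 = 3

3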